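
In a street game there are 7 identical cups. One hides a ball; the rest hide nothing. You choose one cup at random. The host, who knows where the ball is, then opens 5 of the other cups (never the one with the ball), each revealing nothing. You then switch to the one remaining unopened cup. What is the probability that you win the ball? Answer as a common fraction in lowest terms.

Your original cup holds the ball with probability 1/7, so the other 6 collectively hold it with probability 6/7.
The host can always find 5 empty cups to open, so the reveals don't change that 6/7; it is now spread over the 1 remaining unopened cup.
P(win by switching) = (6/7) · (1/1) = 6/7.

6/7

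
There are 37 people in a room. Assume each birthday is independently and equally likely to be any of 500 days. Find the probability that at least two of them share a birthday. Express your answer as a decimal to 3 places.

It's easier to compute the probability that all 37 are distinct.
P(all distinct) = 500/500 · 499/500 · ··· · 464/500 ≈ 0.255.
So the probability of at least one match is 1 − 0.255 = 0.745.

0.745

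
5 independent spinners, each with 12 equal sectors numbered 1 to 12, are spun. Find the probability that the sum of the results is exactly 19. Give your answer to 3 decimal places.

There are 12^5 = 248832 equally likely outcomes.
The number of ordered 5-tuples from {1,…,12} summing to 19 is 2985.
P(sum = 19) = 2985/248832 = 995/82944 ≈ 0.012.

0.012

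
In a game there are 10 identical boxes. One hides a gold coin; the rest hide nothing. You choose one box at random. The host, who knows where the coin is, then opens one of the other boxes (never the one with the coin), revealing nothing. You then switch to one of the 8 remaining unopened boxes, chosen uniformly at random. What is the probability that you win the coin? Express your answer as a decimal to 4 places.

0.1125

Your original box holds the coin with probability 1/10, so the other 9 collectively hold it with probability 9/10.
The host can always find an empty box to open, so this doesn't change that 9/10; it is now spread over the 8 remaining unopened boxes.
P(win by switching) = (9/10) · (1/8) = 9/80 ≈ 0.1125.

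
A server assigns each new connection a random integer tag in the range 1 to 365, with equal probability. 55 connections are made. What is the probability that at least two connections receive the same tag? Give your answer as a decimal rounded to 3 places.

0.986

It's easier to compute the probability that all 55 are distinct.
P(all distinct) = 365/365 · 364/365 · ··· · 311/365 ≈ 0.014.
So the probability of at least one match is 1 − 0.014 = 0.986.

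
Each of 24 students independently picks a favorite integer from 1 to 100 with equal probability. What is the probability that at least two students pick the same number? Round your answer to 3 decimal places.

It's easier to compute the probability that all 24 are distinct.
P(all distinct) = 100/100 · 99/100 · ··· · 77/100 ≈ 0.049.
So the probability of at least one match is 1 − 0.049 = 0.951.

0.951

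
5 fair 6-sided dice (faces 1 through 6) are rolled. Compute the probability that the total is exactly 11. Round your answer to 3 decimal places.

0.026

There are 6^5 = 7776 equally likely outcomes.
The number of ordered 5-tuples from {1,…,6} summing to 11 is 205.
P(sum = 11) = 205/7776 ≈ 0.026.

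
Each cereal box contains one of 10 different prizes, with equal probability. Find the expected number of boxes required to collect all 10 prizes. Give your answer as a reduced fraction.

7381/252

After i distinct types are collected, each trial gives a new one with probability (10−i)/10, so the expected wait for the next new type is 10/(10−i).
E = 10/10 + 10/9 + 10/8 + 10/7 + 10/6 + 10/5 + 10/4 + 10/3 + 10/2 + 10/1 = 7381/252.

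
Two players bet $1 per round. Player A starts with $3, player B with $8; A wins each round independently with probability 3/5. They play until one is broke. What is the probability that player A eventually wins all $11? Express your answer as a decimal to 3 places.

0.712

Let r = q/p = (2/5)/(3/5) = 2/3. The recurrence P(i) = p·P(i+1) + q·P(i−1) with P(0)=0, P(11)=1 gives P(i) = (1 − r^i)/(1 − r^11).
P(3) = (1 − (2/3)^3) / (1 − (2/3)^11) = 124659/175099 ≈ 0.712.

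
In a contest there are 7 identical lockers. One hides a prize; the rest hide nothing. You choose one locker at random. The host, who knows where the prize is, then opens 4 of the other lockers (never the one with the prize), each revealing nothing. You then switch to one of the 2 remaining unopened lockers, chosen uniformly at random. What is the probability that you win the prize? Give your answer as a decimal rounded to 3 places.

0.429

Your original locker holds the prize with probability 1/7, so the other 6 collectively hold it with probability 6/7.
The host can always find 4 empty lockers to open, so the reveals don't change that 6/7; it is now spread over the 2 remaining unopened lockers.
P(win by switching) = (6/7) · (1/2) = 3/7 ≈ 0.429.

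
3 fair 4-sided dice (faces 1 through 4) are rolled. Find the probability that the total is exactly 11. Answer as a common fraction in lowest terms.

There are 4^3 = 64 equally likely outcomes.
The number of ordered 3-tuples from {1,…,4} summing to 11 is 3.
P(sum = 11) = 3/64.

3/64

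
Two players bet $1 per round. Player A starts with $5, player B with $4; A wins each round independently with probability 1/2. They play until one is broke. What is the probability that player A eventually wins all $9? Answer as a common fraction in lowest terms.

5/9

With a fair step, P(i) = ½P(i−1) + ½P(i+1) with P(0)=0, P(9)=1 has the linear solution P(i) = i/9.
P(5) = 5/9.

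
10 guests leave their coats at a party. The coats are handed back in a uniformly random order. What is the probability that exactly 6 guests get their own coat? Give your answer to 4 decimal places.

Choose which 6 of the 10 are fixed: C(10,6) = 210 ways.
The remaining 4 must have no fixed point: D(4) = 9.
P = 210·9/3628800 = 1/1920 ≈ 0.0005.

0.0005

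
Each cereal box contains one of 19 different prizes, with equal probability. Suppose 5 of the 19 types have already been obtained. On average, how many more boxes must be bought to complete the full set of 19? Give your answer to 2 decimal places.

Starting from 5 distinct types, each trial gives a new one with probability (19−i)/19 when i types are held, so the wait for the next new type is 19/(19−i).
E = 19/14 + 19/13 + 19/12 + 19/11 + 19/10 + 19/9 + 19/8 + 19/7 + 19/6 + 19/5 + 19/4 + 19/3 + 19/2 + 19/1 = 22262927/360360 ≈ 61.78.

61.78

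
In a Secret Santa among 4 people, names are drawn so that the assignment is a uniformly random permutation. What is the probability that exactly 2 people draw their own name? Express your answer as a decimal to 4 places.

0.2500

Choose which 2 of the 4 are fixed: C(4,2) = 6 ways.
The remaining 2 must have no fixed point: D(2) = 1.
P = 6·1/24 = 1/4 ≈ 0.2500.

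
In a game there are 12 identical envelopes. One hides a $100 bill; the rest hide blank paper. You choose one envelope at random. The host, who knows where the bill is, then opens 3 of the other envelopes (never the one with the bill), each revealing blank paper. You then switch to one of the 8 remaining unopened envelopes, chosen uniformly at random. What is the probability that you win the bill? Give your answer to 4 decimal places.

0.1146

Your original envelope holds the bill with probability 1/12, so the other 11 collectively hold it with probability 11/12.
The host can always find 3 empty envelopes to open, so the reveals don't change that 11/12; it is now spread over the 8 remaining unopened envelopes.
P(win by switching) = (11/12) · (1/8) = 11/96 ≈ 0.1146.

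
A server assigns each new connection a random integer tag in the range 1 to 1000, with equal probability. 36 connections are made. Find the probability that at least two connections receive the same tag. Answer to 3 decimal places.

0.471

It's easier to compute the probability that all 36 are distinct.
P(all distinct) = 1000/1000 · 999/1000 · ··· · 965/1000 ≈ 0.529.
So the probability of at least one match is 1 − 0.529 = 0.471.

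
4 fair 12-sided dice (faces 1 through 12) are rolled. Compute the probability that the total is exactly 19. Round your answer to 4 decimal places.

0.0355

There are 12^4 = 20736 equally likely outcomes.
The number of ordered 4-tuples from {1,…,12} summing to 19 is 736.
P(sum = 19) = 736/20736 = 23/648 ≈ 0.0355.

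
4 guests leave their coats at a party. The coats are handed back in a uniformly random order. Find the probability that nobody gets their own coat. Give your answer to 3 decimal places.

This is the derangement probability: permutations of 4 with no fixed point.
D(4) = 4! · (1 − 1/1! + 1/2! − ··· + (−1)^4/4!) = 9.
P = 9/24 = 3/8 ≈ 0.375.

0.375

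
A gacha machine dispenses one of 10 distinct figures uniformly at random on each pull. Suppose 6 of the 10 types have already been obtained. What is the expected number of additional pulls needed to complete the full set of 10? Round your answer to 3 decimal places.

20.833

Starting from 6 distinct types, each trial gives a new one with probability (10−i)/10 when i types are held, so the wait for the next new type is 10/(10−i).
E = 10/4 + 10/3 + 10/2 + 10/1 = 125/6 ≈ 20.833.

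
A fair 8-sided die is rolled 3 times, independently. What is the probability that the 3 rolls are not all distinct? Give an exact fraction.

P(all 3 different) = 8/8 · 7/8 · ··· · 6/8 = 21/32.
P(at least two equal) = 1 − 21/32 = 11/32.

11/32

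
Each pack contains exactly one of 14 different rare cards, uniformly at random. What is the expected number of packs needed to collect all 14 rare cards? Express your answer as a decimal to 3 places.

After i distinct types are collected, each trial gives a new one with probability (14−i)/14, so the expected wait for the next new type is 14/(14−i).
E = 14/14 + 14/13 + 14/12 + 14/11 + 14/10 + 14/9 + 14/8 + 14/7 + 14/6 + 14/5 + 14/4 + 14/3 + 14/2 + 14/1 = 1171733/25740 ≈ 45.522.

45.522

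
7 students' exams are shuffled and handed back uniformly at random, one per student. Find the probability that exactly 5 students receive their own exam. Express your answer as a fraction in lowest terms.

1/240

Choose which 5 of the 7 are fixed: C(7,5) = 21 ways.
The remaining 2 must have no fixed point: D(2) = 1.
P = 21·1/5040 = 1/240.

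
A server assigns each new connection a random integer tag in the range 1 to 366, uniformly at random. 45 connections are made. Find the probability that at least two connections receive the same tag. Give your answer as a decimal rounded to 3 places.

0.940

It's easier to compute the probability that all 45 are distinct.
P(all distinct) = 366/366 · 365/366 · ··· · 322/366 ≈ 0.060.
So the probability of at least one match is 1 − 0.060 = 0.940.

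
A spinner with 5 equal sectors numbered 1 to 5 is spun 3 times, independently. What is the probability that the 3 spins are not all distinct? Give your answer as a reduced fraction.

P(all 3 different) = 5/5 · 4/5 · ··· · 3/5 = 12/25.
P(at least two equal) = 1 − 12/25 = 13/25.

13/25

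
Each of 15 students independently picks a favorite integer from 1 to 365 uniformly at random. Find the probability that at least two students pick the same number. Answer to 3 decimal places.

It's easier to compute the probability that all 15 are distinct.
P(all distinct) = 365/365 · 364/365 · ··· · 351/365 ≈ 0.747.
So the probability of at least one match is 1 − 0.747 = 0.253.

0.253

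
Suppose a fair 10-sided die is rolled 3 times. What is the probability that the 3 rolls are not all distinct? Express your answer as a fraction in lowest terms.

P(all 3 different) = 10/10 · 9/10 · ··· · 8/10 = 18/25.
P(at least two equal) = 1 − 18/25 = 7/25.

7/25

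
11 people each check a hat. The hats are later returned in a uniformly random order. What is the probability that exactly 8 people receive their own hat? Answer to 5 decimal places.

0.00001

Choose which 8 of the 11 are fixed: C(11,8) = 165 ways.
The remaining 3 must have no fixed point: D(3) = 2.
P = 165·2/39916800 = 1/120960 ≈ 0.00001.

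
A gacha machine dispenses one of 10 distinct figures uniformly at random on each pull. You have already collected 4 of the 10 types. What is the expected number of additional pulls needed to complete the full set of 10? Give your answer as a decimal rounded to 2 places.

24.50

Starting from 4 distinct types, each trial gives a new one with probability (10−i)/10 when i types are held, so the wait for the next new type is 10/(10−i).
E = 10/6 + 10/5 + 10/4 + 10/3 + 10/2 + 10/1 = 49/2 ≈ 24.50.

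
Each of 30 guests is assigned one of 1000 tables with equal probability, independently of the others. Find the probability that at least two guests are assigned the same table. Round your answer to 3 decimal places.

It's easier to compute the probability that all 30 are distinct.
P(all distinct) = 1000/1000 · 999/1000 · ··· · 971/1000 ≈ 0.644.
So the probability of at least one match is 1 − 0.644 = 0.356.

0.356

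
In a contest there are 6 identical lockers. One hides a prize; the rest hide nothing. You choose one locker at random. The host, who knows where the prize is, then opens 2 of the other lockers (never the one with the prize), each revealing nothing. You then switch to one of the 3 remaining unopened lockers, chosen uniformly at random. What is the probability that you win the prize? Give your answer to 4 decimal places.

Your original locker holds the prize with probability 1/6, so the other 5 collectively hold it with probability 5/6.
The host can always find 2 empty lockers to open, so the reveals don't change that 5/6; it is now spread over the 3 remaining unopened lockers.
P(win by switching) = (5/6) · (1/3) = 5/18 ≈ 0.2778.

0.2778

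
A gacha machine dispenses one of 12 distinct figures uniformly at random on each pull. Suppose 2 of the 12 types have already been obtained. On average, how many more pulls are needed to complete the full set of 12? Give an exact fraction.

7381/210

Starting from 2 distinct types, each trial gives a new one with probability (12−i)/12 when i types are held, so the wait for the next new type is 12/(12−i).
E = 12/10 + 12/9 + 12/8 + 12/7 + 12/6 + 12/5 + 12/4 + 12/3 + 12/2 + 12/1 = 7381/210.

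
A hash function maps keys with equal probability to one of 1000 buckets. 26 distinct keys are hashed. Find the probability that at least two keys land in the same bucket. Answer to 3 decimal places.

It's easier to compute the probability that all 26 are distinct.
P(all distinct) = 1000/1000 · 999/1000 · ··· · 975/1000 ≈ 0.721.
So the probability of at least one match is 1 − 0.721 = 0.279.

0.279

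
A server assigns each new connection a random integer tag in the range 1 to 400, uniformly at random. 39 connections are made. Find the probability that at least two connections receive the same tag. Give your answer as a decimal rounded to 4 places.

0.8527

It's easier to compute the probability that all 39 are distinct.
P(all distinct) = 400/400 · 399/400 · ··· · 362/400 ≈ 0.1473.
So the probability of at least one match is 1 − 0.1473 = 0.8527.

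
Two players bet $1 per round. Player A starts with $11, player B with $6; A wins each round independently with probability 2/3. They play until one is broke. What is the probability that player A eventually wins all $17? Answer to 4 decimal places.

Let r = q/p = (1/3)/(2/3) = 1/2. The recurrence P(i) = p·P(i+1) + q·P(i−1) with P(0)=0, P(17)=1 gives P(i) = (1 − r^i)/(1 − r^17).
P(11) = (1 − (1/2)^11) / (1 − (1/2)^17) = 131008/131071 ≈ 0.9995.

0.9995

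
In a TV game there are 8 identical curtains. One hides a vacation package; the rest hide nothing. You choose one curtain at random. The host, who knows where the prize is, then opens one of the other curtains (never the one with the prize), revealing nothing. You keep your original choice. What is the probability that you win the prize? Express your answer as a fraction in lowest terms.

1/8

The host can always open an empty curtain regardless of your choice, so this gives no information about your original curtain.
P(win by staying) = 1/8.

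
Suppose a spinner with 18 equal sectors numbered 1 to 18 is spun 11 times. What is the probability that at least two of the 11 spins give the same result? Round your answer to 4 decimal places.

P(all 11 different) = 18/18 · 17/18 · ··· · 8/18 ≈ 0.0198.
P(at least two equal) = 1 − 0.0198 = 0.9802.

0.9802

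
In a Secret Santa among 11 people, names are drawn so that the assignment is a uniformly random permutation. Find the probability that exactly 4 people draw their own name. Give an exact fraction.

Choose which 4 of the 11 are fixed: C(11,4) = 330 ways.
The remaining 7 must have no fixed point: D(7) = 1854.
P = 330·1854/39916800 = 103/6720.

103/6720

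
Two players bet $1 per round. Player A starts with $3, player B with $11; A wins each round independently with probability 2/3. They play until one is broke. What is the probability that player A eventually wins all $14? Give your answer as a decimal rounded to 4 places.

0.8751

Let r = q/p = (1/3)/(2/3) = 1/2. The recurrence P(i) = p·P(i+1) + q·P(i−1) with P(0)=0, P(14)=1 gives P(i) = (1 − r^i)/(1 − r^14).
P(3) = (1 − (1/2)^3) / (1 − (1/2)^14) = 14336/16383 ≈ 0.8751.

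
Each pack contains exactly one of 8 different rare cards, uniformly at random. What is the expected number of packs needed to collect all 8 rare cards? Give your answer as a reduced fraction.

After i distinct types are collected, each trial gives a new one with probability (8−i)/8, so the expected wait for the next new type is 8/(8−i).
E = 8/8 + 8/7 + 8/6 + 8/5 + 8/4 + 8/3 + 8/2 + 8/1 = 761/35.

761/35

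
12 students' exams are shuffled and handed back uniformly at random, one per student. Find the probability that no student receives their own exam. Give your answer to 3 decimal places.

This is the derangement probability: permutations of 12 with no fixed point.
D(12) = 12! · (1 − 1/1! + 1/2! − ··· + (−1)^12/12!) = 176214841.
P = 176214841/479001600 = 16019531/43545600 ≈ 0.368.

0.368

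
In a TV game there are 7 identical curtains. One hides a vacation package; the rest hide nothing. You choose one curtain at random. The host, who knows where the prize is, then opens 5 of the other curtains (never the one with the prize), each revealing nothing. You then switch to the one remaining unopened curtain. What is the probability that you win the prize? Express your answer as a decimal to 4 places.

Your original curtain holds the prize with probability 1/7, so the other 6 collectively hold it with probability 6/7.
The host can always find 5 empty curtains to open, so the reveals don't change that 6/7; it is now spread over the 1 remaining unopened curtain.
P(win by switching) = (6/7) · (1/1) = 6/7 ≈ 0.8571.

0.8571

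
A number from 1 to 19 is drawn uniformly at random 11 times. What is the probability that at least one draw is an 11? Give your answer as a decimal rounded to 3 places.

P(no draw is an 11) = (18/19)^11 ≈ 0.552.
P(at least one) = 1 − 0.552 = 0.448.

0.448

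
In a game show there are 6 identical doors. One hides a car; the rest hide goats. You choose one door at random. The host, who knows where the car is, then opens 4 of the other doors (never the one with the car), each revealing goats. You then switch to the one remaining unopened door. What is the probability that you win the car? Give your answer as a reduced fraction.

5/6

Your original door holds the car with probability 1/6, so the other 5 collectively hold it with probability 5/6.
The host can always find 4 empty doors to open, so the reveals don't change that 5/6; it is now spread over the 1 remaining unopened door.
P(win by switching) = (5/6) · (1/1) = 5/6.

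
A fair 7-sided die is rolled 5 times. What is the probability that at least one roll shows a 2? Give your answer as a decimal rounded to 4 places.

0.5373

P(no roll shows a 2) = (6/7)^5 ≈ 0.4627.
P(at least one) = 1 − 0.4627 = 0.5373.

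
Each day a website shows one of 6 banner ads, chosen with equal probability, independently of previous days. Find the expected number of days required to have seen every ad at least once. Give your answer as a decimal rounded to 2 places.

14.70

After i distinct types are collected, each trial gives a new one with probability (6−i)/6, so the expected wait for the next new type is 6/(6−i).
E = 6/6 + 6/5 + 6/4 + 6/3 + 6/2 + 6/1 = 147/10 ≈ 14.70.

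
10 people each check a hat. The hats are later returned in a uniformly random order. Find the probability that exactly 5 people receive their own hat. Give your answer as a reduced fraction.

11/3600

Choose which 5 of the 10 are fixed: C(10,5) = 252 ways.
The remaining 5 must have no fixed point: D(5) = 44.
P = 252·44/3628800 = 11/3600.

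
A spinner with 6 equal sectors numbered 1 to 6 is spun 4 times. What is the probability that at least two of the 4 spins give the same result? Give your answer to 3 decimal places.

P(all 4 different) = 6/6 · 5/6 · ··· · 3/6 ≈ 0.278.
P(at least two equal) = 1 − 0.278 = 0.722.

0.722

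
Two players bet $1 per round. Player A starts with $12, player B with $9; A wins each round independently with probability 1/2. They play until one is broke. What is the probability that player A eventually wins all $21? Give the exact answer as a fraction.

With a fair step, P(i) = ½P(i−1) + ½P(i+1) with P(0)=0, P(21)=1 has the linear solution P(i) = i/21.
P(12) = 12/21 = 4/7.

4/7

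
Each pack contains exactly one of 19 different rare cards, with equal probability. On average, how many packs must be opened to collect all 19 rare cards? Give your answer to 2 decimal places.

After i distinct types are collected, each trial gives a new one with probability (19−i)/19, so the expected wait for the next new type is 19/(19−i).
E = 19/19 + 19/18 + 19/17 + 19/16 + 19/15 + 19/14 + 19/13 + 19/12 + 19/11 + 19/10 + 19/9 + 19/8 + 19/7 + 19/6 + 19/5 + 19/4 + 19/3 + 19/2 + 19/1 = 275295799/4084080 ≈ 67.41.

67.41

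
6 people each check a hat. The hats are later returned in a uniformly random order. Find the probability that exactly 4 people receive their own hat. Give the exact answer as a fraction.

1/48

Choose which 4 of the 6 are fixed: C(6,4) = 15 ways.
The remaining 2 must have no fixed point: D(2) = 1.
P = 15·1/720 = 1/48.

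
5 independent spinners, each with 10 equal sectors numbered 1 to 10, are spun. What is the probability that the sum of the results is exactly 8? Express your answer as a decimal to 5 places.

There are 10^5 = 100000 equally likely outcomes.
The number of ordered 5-tuples from {1,…,10} summing to 8 is 35.
P(sum = 8) = 35/100000 = 7/20000 ≈ 0.00035.

0.00035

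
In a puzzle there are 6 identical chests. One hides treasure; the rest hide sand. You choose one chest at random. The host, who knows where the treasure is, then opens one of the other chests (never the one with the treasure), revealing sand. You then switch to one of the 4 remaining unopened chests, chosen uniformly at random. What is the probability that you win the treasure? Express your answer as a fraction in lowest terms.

Your original chest holds the treasure with probability 1/6, so the other 5 collectively hold it with probability 5/6.
The host can always find an empty chest to open, so this doesn't change that 5/6; it is now spread over the 4 remaining unopened chests.
P(win by switching) = (5/6) · (1/4) = 5/24.

5/24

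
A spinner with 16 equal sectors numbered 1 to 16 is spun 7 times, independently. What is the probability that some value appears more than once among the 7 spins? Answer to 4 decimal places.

P(all 7 different) = 16/16 · 15/16 · ··· · 10/16 ≈ 0.2148.
P(at least two equal) = 1 − 0.2148 = 0.7852.

0.7852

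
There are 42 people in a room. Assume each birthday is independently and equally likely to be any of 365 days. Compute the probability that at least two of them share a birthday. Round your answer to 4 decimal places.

0.9140

It's easier to compute the probability that all 42 are distinct.
P(all distinct) = 365/365 · 364/365 · ··· · 324/365 ≈ 0.0860.
So the probability of at least one match is 1 − 0.0860 = 0.9140.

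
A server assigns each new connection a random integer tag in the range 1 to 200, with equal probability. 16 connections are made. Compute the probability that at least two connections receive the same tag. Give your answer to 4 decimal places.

0.4600

It's easier to compute the probability that all 16 are distinct.
P(all distinct) = 200/200 · 199/200 · ··· · 185/200 ≈ 0.5400.
So the probability of at least one match is 1 − 0.5400 = 0.4600.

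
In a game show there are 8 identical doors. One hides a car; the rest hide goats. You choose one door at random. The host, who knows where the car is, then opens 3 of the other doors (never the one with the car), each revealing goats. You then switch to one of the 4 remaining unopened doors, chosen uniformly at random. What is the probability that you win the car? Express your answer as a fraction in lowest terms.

Your original door holds the car with probability 1/8, so the other 7 collectively hold it with probability 7/8.
The host can always find 3 empty doors to open, so the reveals don't change that 7/8; it is now spread over the 4 remaining unopened doors.
P(win by switching) = (7/8) · (1/4) = 7/32.

7/32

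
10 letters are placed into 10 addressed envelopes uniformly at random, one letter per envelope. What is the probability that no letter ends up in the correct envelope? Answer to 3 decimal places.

0.368

This is the derangement probability: permutations of 10 with no fixed point.
D(10) = 10! · (1 − 1/1! + 1/2! − ··· + (−1)^10/10!) = 1334961.
P = 1334961/3628800 = 16481/44800 ≈ 0.368.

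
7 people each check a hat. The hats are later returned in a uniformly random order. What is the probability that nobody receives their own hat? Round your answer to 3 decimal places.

This is the derangement probability: permutations of 7 with no fixed point.
D(7) = 7! · (1 − 1/1! + 1/2! − ··· + (−1)^7/7!) = 1854.
P = 1854/5040 = 103/280 ≈ 0.368.

0.368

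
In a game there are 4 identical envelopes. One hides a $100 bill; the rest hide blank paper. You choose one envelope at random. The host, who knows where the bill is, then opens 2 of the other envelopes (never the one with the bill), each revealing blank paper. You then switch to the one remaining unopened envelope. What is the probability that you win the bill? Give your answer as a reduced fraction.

3/4

Your original envelope holds the bill with probability 1/4, so the other 3 collectively hold it with probability 3/4.
The host can always find 2 empty envelopes to open, so the reveals don't change that 3/4; it is now spread over the 1 remaining unopened envelope.
P(win by switching) = (3/4) · (1/1) = 3/4.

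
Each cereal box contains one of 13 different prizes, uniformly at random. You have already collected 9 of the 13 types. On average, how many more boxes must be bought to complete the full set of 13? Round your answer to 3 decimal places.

27.083

Starting from 9 distinct types, each trial gives a new one with probability (13−i)/13 when i types are held, so the wait for the next new type is 13/(13−i).
E = 13/4 + 13/3 + 13/2 + 13/1 = 325/12 ≈ 27.083.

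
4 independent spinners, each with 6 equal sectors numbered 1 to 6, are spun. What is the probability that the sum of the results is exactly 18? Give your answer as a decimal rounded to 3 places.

There are 6^4 = 1296 equally likely outcomes.
The number of ordered 4-tuples from {1,…,6} summing to 18 is 80.
P(sum = 18) = 80/1296 = 5/81 ≈ 0.062.

0.062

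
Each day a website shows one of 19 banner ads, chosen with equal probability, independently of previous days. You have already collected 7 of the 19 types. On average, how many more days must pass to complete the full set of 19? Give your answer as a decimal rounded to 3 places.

58.961

Starting from 7 distinct types, each trial gives a new one with probability (19−i)/19 when i types are held, so the wait for the next new type is 19/(19−i).
E = 19/12 + 19/11 + 19/10 + 19/9 + 19/8 + 19/7 + 19/6 + 19/5 + 19/4 + 19/3 + 19/2 + 19/1 = 1634399/27720 ≈ 58.961.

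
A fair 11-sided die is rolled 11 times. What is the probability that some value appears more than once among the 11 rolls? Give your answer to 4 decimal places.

0.9999

P(all 11 different) = 11/11 · 10/11 · ··· · 1/11 ≈ 0.0001.
P(at least two equal) = 1 − 0.0001 = 0.9999.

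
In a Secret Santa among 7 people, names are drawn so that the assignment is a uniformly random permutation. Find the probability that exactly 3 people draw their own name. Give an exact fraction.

1/16

Choose which 3 of the 7 are fixed: C(7,3) = 35 ways.
The remaining 4 must have no fixed point: D(4) = 9.
P = 35·9/5040 = 1/16.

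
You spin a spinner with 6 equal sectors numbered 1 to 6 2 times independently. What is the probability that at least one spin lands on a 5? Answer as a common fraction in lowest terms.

11/36

P(no spin lands on a 5) = (5/6)^2 = 25/36.
P(at least one) = 1 − 25/36 = 11/36.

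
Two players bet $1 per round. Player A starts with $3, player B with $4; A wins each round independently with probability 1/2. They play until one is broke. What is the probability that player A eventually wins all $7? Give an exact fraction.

3/7

With a fair step, P(i) = ½P(i−1) + ½P(i+1) with P(0)=0, P(7)=1 has the linear solution P(i) = i/7.
P(3) = 3/7.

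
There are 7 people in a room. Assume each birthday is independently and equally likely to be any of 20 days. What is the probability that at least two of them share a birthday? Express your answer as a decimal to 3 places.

0.695

It's easier to compute the probability that all 7 are distinct.
P(all distinct) = 20/20 · 19/20 · ··· · 14/20 ≈ 0.305.
So the probability of at least one match is 1 − 0.305 = 0.695.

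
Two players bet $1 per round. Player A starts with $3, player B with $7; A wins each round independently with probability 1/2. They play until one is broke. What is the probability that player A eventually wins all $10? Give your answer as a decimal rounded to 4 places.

With a fair step, P(i) = ½P(i−1) + ½P(i+1) with P(0)=0, P(10)=1 has the linear solution P(i) = i/10.
P(3) = 3/10 ≈ 0.3000.

0.3000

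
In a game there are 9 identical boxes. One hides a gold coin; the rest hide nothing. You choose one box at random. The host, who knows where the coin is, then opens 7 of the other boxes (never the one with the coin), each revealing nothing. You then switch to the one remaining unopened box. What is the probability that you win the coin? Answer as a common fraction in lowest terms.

8/9

Your original box holds the coin with probability 1/9, so the other 8 collectively hold it with probability 8/9.
The host can always find 7 empty boxes to open, so the reveals don't change that 8/9; it is now spread over the 1 remaining unopened box.
P(win by switching) = (8/9) · (1/1) = 8/9.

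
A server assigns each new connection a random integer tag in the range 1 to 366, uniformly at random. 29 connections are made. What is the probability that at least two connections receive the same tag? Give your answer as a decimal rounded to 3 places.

0.680

It's easier to compute the probability that all 29 are distinct.
P(all distinct) = 366/366 · 365/366 · ··· · 338/366 ≈ 0.320.
So the probability of at least one match is 1 − 0.320 = 0.680.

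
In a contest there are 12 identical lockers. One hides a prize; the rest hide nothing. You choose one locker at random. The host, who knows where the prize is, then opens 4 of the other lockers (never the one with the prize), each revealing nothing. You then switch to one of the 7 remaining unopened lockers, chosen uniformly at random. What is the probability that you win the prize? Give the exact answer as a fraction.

Your original locker holds the prize with probability 1/12, so the other 11 collectively hold it with probability 11/12.
The host can always find 4 empty lockers to open, so the reveals don't change that 11/12; it is now spread over the 7 remaining unopened lockers.
P(win by switching) = (11/12) · (1/7) = 11/84.

11/84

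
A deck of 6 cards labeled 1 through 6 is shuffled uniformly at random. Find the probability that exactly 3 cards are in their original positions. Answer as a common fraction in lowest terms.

1/18

Choose which 3 of the 6 are fixed: C(6,3) = 20 ways.
The remaining 3 must have no fixed point: D(3) = 2.
P = 20·2/720 = 1/18.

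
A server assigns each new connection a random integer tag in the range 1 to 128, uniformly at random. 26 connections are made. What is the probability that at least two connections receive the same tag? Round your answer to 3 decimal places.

It's easier to compute the probability that all 26 are distinct.
P(all distinct) = 128/128 · 127/128 · ··· · 103/128 ≈ 0.065.
So the probability of at least one match is 1 − 0.065 = 0.935.

0.935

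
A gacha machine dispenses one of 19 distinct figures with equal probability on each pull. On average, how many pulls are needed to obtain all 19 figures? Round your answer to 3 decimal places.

67.407

After i distinct types are collected, each trial gives a new one with probability (19−i)/19, so the expected wait for the next new type is 19/(19−i).
E = 19/19 + 19/18 + 19/17 + 19/16 + 19/15 + 19/14 + 19/13 + 19/12 + 19/11 + 19/10 + 19/9 + 19/8 + 19/7 + 19/6 + 19/5 + 19/4 + 19/3 + 19/2 + 19/1 = 275295799/4084080 ≈ 67.407.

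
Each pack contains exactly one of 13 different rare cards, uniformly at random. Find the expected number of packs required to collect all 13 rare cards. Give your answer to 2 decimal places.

41.34

After i distinct types are collected, each trial gives a new one with probability (13−i)/13, so the expected wait for the next new type is 13/(13−i).
E = 13/13 + 13/12 + 13/11 + 13/10 + 13/9 + 13/8 + 13/7 + 13/6 + 13/5 + 13/4 + 13/3 + 13/2 + 13/1 = 1145993/27720 ≈ 41.34.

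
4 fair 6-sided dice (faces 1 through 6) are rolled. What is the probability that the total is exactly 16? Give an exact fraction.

There are 6^4 = 1296 equally likely outcomes.
The number of ordered 4-tuples from {1,…,6} summing to 16 is 125.
P(sum = 16) = 125/1296.

125/1296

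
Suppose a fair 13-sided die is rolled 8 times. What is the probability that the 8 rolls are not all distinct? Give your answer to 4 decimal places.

0.9364

P(all 8 different) = 13/13 · 12/13 · ··· · 6/13 ≈ 0.0636.
P(at least two equal) = 1 − 0.0636 = 0.9364.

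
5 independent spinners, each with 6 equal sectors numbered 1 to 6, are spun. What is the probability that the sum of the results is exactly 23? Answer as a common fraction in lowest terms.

There are 6^5 = 7776 equally likely outcomes.
The number of ordered 5-tuples from {1,…,6} summing to 23 is 305.
P(sum = 23) = 305/7776.

305/7776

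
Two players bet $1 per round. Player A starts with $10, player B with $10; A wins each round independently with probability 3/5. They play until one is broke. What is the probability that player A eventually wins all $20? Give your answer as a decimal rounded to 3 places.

0.983

Let r = q/p = (2/5)/(3/5) = 2/3. The recurrence P(i) = p·P(i+1) + q·P(i−1) with P(0)=0, P(20)=1 gives P(i) = (1 − r^i)/(1 − r^20).
P(10) = (1 − (2/3)^10) / (1 − (2/3)^20) = 59049/60073 ≈ 0.983.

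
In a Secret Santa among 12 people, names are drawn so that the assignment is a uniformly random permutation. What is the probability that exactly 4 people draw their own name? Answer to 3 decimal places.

0.015

Choose which 4 of the 12 are fixed: C(12,4) = 495 ways.
The remaining 8 must have no fixed point: D(8) = 14833.
P = 495·14833/479001600 = 2119/138240 ≈ 0.015.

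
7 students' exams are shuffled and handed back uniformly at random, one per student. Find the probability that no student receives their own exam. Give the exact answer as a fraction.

103/280

This is the derangement probability: permutations of 7 with no fixed point.
D(7) = 7! · (1 − 1/1! + 1/2! − ··· + (−1)^7/7!) = 1854.
P = 1854/5040 = 103/280.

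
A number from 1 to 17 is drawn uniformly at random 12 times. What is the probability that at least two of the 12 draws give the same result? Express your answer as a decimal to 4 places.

P(all 12 different) = 17/17 · 16/17 · ··· · 6/17 ≈ 0.0051.
P(at least two equal) = 1 − 0.0051 = 0.9949.

0.9949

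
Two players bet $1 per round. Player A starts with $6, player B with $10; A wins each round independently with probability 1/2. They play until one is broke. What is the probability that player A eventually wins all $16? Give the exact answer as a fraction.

3/8

With a fair step, P(i) = ½P(i−1) + ½P(i+1) with P(0)=0, P(16)=1 has the linear solution P(i) = i/16.
P(6) = 6/16 = 3/8.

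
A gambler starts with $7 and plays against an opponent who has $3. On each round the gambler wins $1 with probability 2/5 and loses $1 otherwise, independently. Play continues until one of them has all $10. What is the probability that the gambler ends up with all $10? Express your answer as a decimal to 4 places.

Let r = q/p = (3/5)/(2/5) = 3/2. The recurrence P(i) = p·P(i+1) + q·P(i−1) with P(0)=0, P(10)=1 gives P(i) = (1 − r^i)/(1 − r^10).
P(7) = (1 − (3/2)^7) / (1 − (3/2)^10) = 16472/58025 ≈ 0.2839.

0.2839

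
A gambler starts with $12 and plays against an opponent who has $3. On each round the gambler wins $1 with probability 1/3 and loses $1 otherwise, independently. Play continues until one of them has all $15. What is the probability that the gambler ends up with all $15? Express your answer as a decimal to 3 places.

Let r = q/p = (2/3)/(1/3) = 2. The recurrence P(i) = p·P(i+1) + q·P(i−1) with P(0)=0, P(15)=1 gives P(i) = (1 − r^i)/(1 − r^15).
P(12) = (1 − (2)^12) / (1 − (2)^15) = 585/4681 ≈ 0.125.

0.125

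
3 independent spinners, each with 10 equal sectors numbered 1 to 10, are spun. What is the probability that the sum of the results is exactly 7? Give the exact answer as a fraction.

3/200

There are 10^3 = 1000 equally likely outcomes.
The number of ordered 3-tuples from {1,…,10} summing to 7 is 15.
P(sum = 7) = 15/1000 = 3/200.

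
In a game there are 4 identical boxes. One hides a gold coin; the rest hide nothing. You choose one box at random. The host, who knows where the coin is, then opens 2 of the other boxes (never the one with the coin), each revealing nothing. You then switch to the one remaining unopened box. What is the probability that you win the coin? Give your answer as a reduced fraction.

Your original box holds the coin with probability 1/4, so the other 3 collectively hold it with probability 3/4.
The host can always find 2 empty boxes to open, so the reveals don't change that 3/4; it is now spread over the 1 remaining unopened box.
P(win by switching) = (3/4) · (1/1) = 3/4.

3/4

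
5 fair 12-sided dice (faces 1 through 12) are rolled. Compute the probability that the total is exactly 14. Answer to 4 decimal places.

There are 12^5 = 248832 equally likely outcomes.
The number of ordered 5-tuples from {1,…,12} summing to 14 is 715.
P(sum = 14) = 715/248832 ≈ 0.0029.

0.0029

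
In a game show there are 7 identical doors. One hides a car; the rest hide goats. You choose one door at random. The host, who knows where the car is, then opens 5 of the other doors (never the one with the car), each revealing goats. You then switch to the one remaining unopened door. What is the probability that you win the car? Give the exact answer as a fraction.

6/7

Your original door holds the car with probability 1/7, so the other 6 collectively hold it with probability 6/7.
The host can always find 5 empty doors to open, so the reveals don't change that 6/7; it is now spread over the 1 remaining unopened door.
P(win by switching) = (6/7) · (1/1) = 6/7.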